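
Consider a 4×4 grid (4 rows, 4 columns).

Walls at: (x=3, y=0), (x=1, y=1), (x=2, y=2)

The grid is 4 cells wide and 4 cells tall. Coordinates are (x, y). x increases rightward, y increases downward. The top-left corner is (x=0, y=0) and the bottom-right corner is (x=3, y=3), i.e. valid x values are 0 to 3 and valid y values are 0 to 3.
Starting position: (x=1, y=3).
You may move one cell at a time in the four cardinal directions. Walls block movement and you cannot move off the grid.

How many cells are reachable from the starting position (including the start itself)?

Answer: Reachable cells: 13

Derivation:
BFS flood-fill from (x=1, y=3):
  Distance 0: (x=1, y=3)
  Distance 1: (x=1, y=2), (x=0, y=3), (x=2, y=3)
  Distance 2: (x=0, y=2), (x=3, y=3)
  Distance 3: (x=0, y=1), (x=3, y=2)
  Distance 4: (x=0, y=0), (x=3, y=1)
  Distance 5: (x=1, y=0), (x=2, y=1)
  Distance 6: (x=2, y=0)
Total reachable: 13 (grid has 13 open cells total)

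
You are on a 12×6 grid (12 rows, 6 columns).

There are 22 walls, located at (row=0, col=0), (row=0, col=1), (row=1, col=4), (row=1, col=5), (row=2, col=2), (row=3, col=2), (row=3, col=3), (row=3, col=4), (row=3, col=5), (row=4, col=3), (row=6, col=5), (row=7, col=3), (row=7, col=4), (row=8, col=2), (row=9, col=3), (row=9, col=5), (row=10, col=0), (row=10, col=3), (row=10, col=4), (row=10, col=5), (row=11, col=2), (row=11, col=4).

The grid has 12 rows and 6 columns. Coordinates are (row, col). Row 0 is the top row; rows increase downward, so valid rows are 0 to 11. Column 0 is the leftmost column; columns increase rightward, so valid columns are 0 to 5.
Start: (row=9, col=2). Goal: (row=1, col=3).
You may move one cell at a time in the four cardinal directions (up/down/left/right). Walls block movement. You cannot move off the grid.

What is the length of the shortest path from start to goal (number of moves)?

BFS from (row=9, col=2) until reaching (row=1, col=3):
  Distance 0: (row=9, col=2)
  Distance 1: (row=9, col=1), (row=10, col=2)
  Distance 2: (row=8, col=1), (row=9, col=0), (row=10, col=1)
  Distance 3: (row=7, col=1), (row=8, col=0), (row=11, col=1)
  Distance 4: (row=6, col=1), (row=7, col=0), (row=7, col=2), (row=11, col=0)
  Distance 5: (row=5, col=1), (row=6, col=0), (row=6, col=2)
  Distance 6: (row=4, col=1), (row=5, col=0), (row=5, col=2), (row=6, col=3)
  Distance 7: (row=3, col=1), (row=4, col=0), (row=4, col=2), (row=5, col=3), (row=6, col=4)
  Distance 8: (row=2, col=1), (row=3, col=0), (row=5, col=4)
  Distance 9: (row=1, col=1), (row=2, col=0), (row=4, col=4), (row=5, col=5)
  Distance 10: (row=1, col=0), (row=1, col=2), (row=4, col=5)
  Distance 11: (row=0, col=2), (row=1, col=3)  <- goal reached here
One shortest path (11 moves): (row=9, col=2) -> (row=9, col=1) -> (row=8, col=1) -> (row=7, col=1) -> (row=6, col=1) -> (row=5, col=1) -> (row=4, col=1) -> (row=3, col=1) -> (row=2, col=1) -> (row=1, col=1) -> (row=1, col=2) -> (row=1, col=3)

Answer: Shortest path length: 11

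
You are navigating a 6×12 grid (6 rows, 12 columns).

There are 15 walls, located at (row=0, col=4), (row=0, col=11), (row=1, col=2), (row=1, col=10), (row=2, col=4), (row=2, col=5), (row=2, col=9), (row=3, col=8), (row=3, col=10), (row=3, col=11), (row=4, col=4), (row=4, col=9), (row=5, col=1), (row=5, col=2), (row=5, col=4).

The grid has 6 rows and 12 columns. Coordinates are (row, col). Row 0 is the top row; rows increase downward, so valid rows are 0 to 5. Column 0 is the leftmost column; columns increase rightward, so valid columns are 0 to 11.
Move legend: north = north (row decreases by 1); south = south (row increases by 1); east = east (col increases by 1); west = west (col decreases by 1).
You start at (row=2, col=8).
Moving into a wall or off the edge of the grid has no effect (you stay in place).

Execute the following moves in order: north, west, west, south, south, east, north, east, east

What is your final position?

Answer: Final position: (row=2, col=8)

Derivation:
Start: (row=2, col=8)
  north (north): (row=2, col=8) -> (row=1, col=8)
  west (west): (row=1, col=8) -> (row=1, col=7)
  west (west): (row=1, col=7) -> (row=1, col=6)
  south (south): (row=1, col=6) -> (row=2, col=6)
  south (south): (row=2, col=6) -> (row=3, col=6)
  east (east): (row=3, col=6) -> (row=3, col=7)
  north (north): (row=3, col=7) -> (row=2, col=7)
  east (east): (row=2, col=7) -> (row=2, col=8)
  east (east): blocked, stay at (row=2, col=8)
Final: (row=2, col=8)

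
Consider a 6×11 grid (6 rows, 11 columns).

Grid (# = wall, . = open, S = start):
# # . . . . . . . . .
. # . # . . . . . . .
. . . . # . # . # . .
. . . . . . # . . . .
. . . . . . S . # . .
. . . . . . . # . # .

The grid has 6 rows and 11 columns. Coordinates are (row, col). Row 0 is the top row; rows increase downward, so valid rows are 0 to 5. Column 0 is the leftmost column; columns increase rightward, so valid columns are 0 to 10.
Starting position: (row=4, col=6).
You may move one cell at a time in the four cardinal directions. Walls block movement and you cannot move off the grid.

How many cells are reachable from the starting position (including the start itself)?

BFS flood-fill from (row=4, col=6):
  Distance 0: (row=4, col=6)
  Distance 1: (row=4, col=5), (row=4, col=7), (row=5, col=6)
  Distance 2: (row=3, col=5), (row=3, col=7), (row=4, col=4), (row=5, col=5)
  Distance 3: (row=2, col=5), (row=2, col=7), (row=3, col=4), (row=3, col=8), (row=4, col=3), (row=5, col=4)
  Distance 4: (row=1, col=5), (row=1, col=7), (row=3, col=3), (row=3, col=9), (row=4, col=2), (row=5, col=3)
  Distance 5: (row=0, col=5), (row=0, col=7), (row=1, col=4), (row=1, col=6), (row=1, col=8), (row=2, col=3), (row=2, col=9), (row=3, col=2), (row=3, col=10), (row=4, col=1), (row=4, col=9), (row=5, col=2)
  Distance 6: (row=0, col=4), (row=0, col=6), (row=0, col=8), (row=1, col=9), (row=2, col=2), (row=2, col=10), (row=3, col=1), (row=4, col=0), (row=4, col=10), (row=5, col=1)
  Distance 7: (row=0, col=3), (row=0, col=9), (row=1, col=2), (row=1, col=10), (row=2, col=1), (row=3, col=0), (row=5, col=0), (row=5, col=10)
  Distance 8: (row=0, col=2), (row=0, col=10), (row=2, col=0)
  Distance 9: (row=1, col=0)
Total reachable: 54 (grid has 55 open cells total)

Answer: Reachable cells: 54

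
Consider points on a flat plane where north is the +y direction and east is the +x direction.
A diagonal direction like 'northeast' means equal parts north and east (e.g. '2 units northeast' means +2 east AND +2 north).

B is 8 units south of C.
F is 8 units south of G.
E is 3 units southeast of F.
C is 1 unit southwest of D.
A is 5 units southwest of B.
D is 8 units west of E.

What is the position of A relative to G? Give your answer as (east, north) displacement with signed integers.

Answer: A is at (east=-11, north=-25) relative to G.

Derivation:
Place G at the origin (east=0, north=0).
  F is 8 units south of G: delta (east=+0, north=-8); F at (east=0, north=-8).
  E is 3 units southeast of F: delta (east=+3, north=-3); E at (east=3, north=-11).
  D is 8 units west of E: delta (east=-8, north=+0); D at (east=-5, north=-11).
  C is 1 unit southwest of D: delta (east=-1, north=-1); C at (east=-6, north=-12).
  B is 8 units south of C: delta (east=+0, north=-8); B at (east=-6, north=-20).
  A is 5 units southwest of B: delta (east=-5, north=-5); A at (east=-11, north=-25).
Therefore A relative to G: (east=-11, north=-25).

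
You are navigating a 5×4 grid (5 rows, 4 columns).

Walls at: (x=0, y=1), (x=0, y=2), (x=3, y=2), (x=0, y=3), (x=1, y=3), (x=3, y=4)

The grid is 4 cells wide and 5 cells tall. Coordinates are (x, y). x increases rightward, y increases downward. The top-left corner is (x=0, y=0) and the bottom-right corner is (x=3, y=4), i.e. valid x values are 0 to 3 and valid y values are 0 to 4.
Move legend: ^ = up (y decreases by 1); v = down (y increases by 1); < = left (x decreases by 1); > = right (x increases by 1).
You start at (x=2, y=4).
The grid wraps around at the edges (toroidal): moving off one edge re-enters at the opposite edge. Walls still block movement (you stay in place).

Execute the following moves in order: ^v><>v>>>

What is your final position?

Start: (x=2, y=4)
  ^ (up): (x=2, y=4) -> (x=2, y=3)
  v (down): (x=2, y=3) -> (x=2, y=4)
  > (right): blocked, stay at (x=2, y=4)
  < (left): (x=2, y=4) -> (x=1, y=4)
  > (right): (x=1, y=4) -> (x=2, y=4)
  v (down): (x=2, y=4) -> (x=2, y=0)
  > (right): (x=2, y=0) -> (x=3, y=0)
  > (right): (x=3, y=0) -> (x=0, y=0)
  > (right): (x=0, y=0) -> (x=1, y=0)
Final: (x=1, y=0)

Answer: Final position: (x=1, y=0)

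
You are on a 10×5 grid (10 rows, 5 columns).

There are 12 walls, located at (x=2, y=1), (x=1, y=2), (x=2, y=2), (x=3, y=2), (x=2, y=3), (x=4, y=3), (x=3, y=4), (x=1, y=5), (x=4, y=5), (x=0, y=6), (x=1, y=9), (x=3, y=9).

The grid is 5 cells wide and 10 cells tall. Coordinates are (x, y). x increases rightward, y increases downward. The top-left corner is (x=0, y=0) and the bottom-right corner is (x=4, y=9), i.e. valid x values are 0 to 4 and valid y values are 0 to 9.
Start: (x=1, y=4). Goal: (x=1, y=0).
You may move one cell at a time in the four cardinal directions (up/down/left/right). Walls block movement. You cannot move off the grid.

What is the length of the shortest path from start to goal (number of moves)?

BFS from (x=1, y=4) until reaching (x=1, y=0):
  Distance 0: (x=1, y=4)
  Distance 1: (x=1, y=3), (x=0, y=4), (x=2, y=4)
  Distance 2: (x=0, y=3), (x=0, y=5), (x=2, y=5)
  Distance 3: (x=0, y=2), (x=3, y=5), (x=2, y=6)
  Distance 4: (x=0, y=1), (x=1, y=6), (x=3, y=6), (x=2, y=7)
  Distance 5: (x=0, y=0), (x=1, y=1), (x=4, y=6), (x=1, y=7), (x=3, y=7), (x=2, y=8)
  Distance 6: (x=1, y=0), (x=0, y=7), (x=4, y=7), (x=1, y=8), (x=3, y=8), (x=2, y=9)  <- goal reached here
One shortest path (6 moves): (x=1, y=4) -> (x=0, y=4) -> (x=0, y=3) -> (x=0, y=2) -> (x=0, y=1) -> (x=1, y=1) -> (x=1, y=0)

Answer: Shortest path length: 6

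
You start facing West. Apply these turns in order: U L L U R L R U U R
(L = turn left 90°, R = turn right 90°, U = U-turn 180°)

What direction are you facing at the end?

Start: West
  U (U-turn (180°)) -> East
  L (left (90° counter-clockwise)) -> North
  L (left (90° counter-clockwise)) -> West
  U (U-turn (180°)) -> East
  R (right (90° clockwise)) -> South
  L (left (90° counter-clockwise)) -> East
  R (right (90° clockwise)) -> South
  U (U-turn (180°)) -> North
  U (U-turn (180°)) -> South
  R (right (90° clockwise)) -> West
Final: West

Answer: Final heading: West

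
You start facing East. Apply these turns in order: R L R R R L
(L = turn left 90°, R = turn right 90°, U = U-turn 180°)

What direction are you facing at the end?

Answer: Final heading: West

Derivation:
Start: East
  R (right (90° clockwise)) -> South
  L (left (90° counter-clockwise)) -> East
  R (right (90° clockwise)) -> South
  R (right (90° clockwise)) -> West
  R (right (90° clockwise)) -> North
  L (left (90° counter-clockwise)) -> West
Final: West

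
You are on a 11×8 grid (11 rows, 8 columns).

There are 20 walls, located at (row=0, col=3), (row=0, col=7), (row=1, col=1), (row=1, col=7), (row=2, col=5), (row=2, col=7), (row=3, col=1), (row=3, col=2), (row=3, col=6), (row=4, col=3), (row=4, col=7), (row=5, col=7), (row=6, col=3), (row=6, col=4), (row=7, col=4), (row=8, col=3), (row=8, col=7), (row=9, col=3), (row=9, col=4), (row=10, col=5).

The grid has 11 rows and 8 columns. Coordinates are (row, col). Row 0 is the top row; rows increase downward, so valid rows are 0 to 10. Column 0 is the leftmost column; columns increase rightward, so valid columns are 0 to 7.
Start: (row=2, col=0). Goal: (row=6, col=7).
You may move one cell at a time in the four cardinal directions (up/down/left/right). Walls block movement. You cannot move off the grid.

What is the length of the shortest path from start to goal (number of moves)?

Answer: Shortest path length: 11

Derivation:
BFS from (row=2, col=0) until reaching (row=6, col=7):
  Distance 0: (row=2, col=0)
  Distance 1: (row=1, col=0), (row=2, col=1), (row=3, col=0)
  Distance 2: (row=0, col=0), (row=2, col=2), (row=4, col=0)
  Distance 3: (row=0, col=1), (row=1, col=2), (row=2, col=3), (row=4, col=1), (row=5, col=0)
  Distance 4: (row=0, col=2), (row=1, col=3), (row=2, col=4), (row=3, col=3), (row=4, col=2), (row=5, col=1), (row=6, col=0)
  Distance 5: (row=1, col=4), (row=3, col=4), (row=5, col=2), (row=6, col=1), (row=7, col=0)
  Distance 6: (row=0, col=4), (row=1, col=5), (row=3, col=5), (row=4, col=4), (row=5, col=3), (row=6, col=2), (row=7, col=1), (row=8, col=0)
  Distance 7: (row=0, col=5), (row=1, col=6), (row=4, col=5), (row=5, col=4), (row=7, col=2), (row=8, col=1), (row=9, col=0)
  Distance 8: (row=0, col=6), (row=2, col=6), (row=4, col=6), (row=5, col=5), (row=7, col=3), (row=8, col=2), (row=9, col=1), (row=10, col=0)
  Distance 9: (row=5, col=6), (row=6, col=5), (row=9, col=2), (row=10, col=1)
  Distance 10: (row=6, col=6), (row=7, col=5), (row=10, col=2)
  Distance 11: (row=6, col=7), (row=7, col=6), (row=8, col=5), (row=10, col=3)  <- goal reached here
One shortest path (11 moves): (row=2, col=0) -> (row=2, col=1) -> (row=2, col=2) -> (row=2, col=3) -> (row=2, col=4) -> (row=3, col=4) -> (row=3, col=5) -> (row=4, col=5) -> (row=4, col=6) -> (row=5, col=6) -> (row=6, col=6) -> (row=6, col=7)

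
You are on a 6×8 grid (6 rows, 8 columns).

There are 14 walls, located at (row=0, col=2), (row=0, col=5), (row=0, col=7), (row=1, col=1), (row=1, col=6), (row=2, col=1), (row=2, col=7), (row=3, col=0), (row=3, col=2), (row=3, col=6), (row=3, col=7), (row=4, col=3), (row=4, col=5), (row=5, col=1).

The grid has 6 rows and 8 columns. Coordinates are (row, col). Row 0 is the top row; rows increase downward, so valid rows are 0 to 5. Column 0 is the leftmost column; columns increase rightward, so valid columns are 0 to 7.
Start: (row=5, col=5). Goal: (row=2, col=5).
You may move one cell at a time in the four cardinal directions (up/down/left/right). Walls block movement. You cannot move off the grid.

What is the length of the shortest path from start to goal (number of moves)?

BFS from (row=5, col=5) until reaching (row=2, col=5):
  Distance 0: (row=5, col=5)
  Distance 1: (row=5, col=4), (row=5, col=6)
  Distance 2: (row=4, col=4), (row=4, col=6), (row=5, col=3), (row=5, col=7)
  Distance 3: (row=3, col=4), (row=4, col=7), (row=5, col=2)
  Distance 4: (row=2, col=4), (row=3, col=3), (row=3, col=5), (row=4, col=2)
  Distance 5: (row=1, col=4), (row=2, col=3), (row=2, col=5), (row=4, col=1)  <- goal reached here
One shortest path (5 moves): (row=5, col=5) -> (row=5, col=4) -> (row=4, col=4) -> (row=3, col=4) -> (row=3, col=5) -> (row=2, col=5)

Answer: Shortest path length: 5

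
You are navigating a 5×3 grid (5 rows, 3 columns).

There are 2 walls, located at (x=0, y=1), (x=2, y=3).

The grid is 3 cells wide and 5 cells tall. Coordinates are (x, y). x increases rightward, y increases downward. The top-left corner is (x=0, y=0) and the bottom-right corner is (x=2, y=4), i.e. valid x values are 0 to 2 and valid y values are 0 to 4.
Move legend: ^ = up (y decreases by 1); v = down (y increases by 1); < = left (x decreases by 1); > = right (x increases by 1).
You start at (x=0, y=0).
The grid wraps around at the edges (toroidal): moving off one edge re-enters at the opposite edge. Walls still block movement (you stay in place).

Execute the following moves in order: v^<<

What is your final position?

Answer: Final position: (x=1, y=4)

Derivation:
Start: (x=0, y=0)
  v (down): blocked, stay at (x=0, y=0)
  ^ (up): (x=0, y=0) -> (x=0, y=4)
  < (left): (x=0, y=4) -> (x=2, y=4)
  < (left): (x=2, y=4) -> (x=1, y=4)
Final: (x=1, y=4)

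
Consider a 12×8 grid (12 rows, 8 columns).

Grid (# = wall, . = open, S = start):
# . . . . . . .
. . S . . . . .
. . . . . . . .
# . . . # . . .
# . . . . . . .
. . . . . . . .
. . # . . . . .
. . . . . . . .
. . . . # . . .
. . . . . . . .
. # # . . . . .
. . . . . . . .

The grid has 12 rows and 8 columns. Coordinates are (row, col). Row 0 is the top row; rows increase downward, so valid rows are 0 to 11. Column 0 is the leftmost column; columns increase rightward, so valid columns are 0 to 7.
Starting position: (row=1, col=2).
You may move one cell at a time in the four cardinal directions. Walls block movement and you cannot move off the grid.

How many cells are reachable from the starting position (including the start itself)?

BFS flood-fill from (row=1, col=2):
  Distance 0: (row=1, col=2)
  Distance 1: (row=0, col=2), (row=1, col=1), (row=1, col=3), (row=2, col=2)
  Distance 2: (row=0, col=1), (row=0, col=3), (row=1, col=0), (row=1, col=4), (row=2, col=1), (row=2, col=3), (row=3, col=2)
  Distance 3: (row=0, col=4), (row=1, col=5), (row=2, col=0), (row=2, col=4), (row=3, col=1), (row=3, col=3), (row=4, col=2)
  Distance 4: (row=0, col=5), (row=1, col=6), (row=2, col=5), (row=4, col=1), (row=4, col=3), (row=5, col=2)
  Distance 5: (row=0, col=6), (row=1, col=7), (row=2, col=6), (row=3, col=5), (row=4, col=4), (row=5, col=1), (row=5, col=3)
  Distance 6: (row=0, col=7), (row=2, col=7), (row=3, col=6), (row=4, col=5), (row=5, col=0), (row=5, col=4), (row=6, col=1), (row=6, col=3)
  Distance 7: (row=3, col=7), (row=4, col=6), (row=5, col=5), (row=6, col=0), (row=6, col=4), (row=7, col=1), (row=7, col=3)
  Distance 8: (row=4, col=7), (row=5, col=6), (row=6, col=5), (row=7, col=0), (row=7, col=2), (row=7, col=4), (row=8, col=1), (row=8, col=3)
  Distance 9: (row=5, col=7), (row=6, col=6), (row=7, col=5), (row=8, col=0), (row=8, col=2), (row=9, col=1), (row=9, col=3)
  Distance 10: (row=6, col=7), (row=7, col=6), (row=8, col=5), (row=9, col=0), (row=9, col=2), (row=9, col=4), (row=10, col=3)
  Distance 11: (row=7, col=7), (row=8, col=6), (row=9, col=5), (row=10, col=0), (row=10, col=4), (row=11, col=3)
  Distance 12: (row=8, col=7), (row=9, col=6), (row=10, col=5), (row=11, col=0), (row=11, col=2), (row=11, col=4)
  Distance 13: (row=9, col=7), (row=10, col=6), (row=11, col=1), (row=11, col=5)
  Distance 14: (row=10, col=7), (row=11, col=6)
  Distance 15: (row=11, col=7)
Total reachable: 88 (grid has 88 open cells total)

Answer: Reachable cells: 88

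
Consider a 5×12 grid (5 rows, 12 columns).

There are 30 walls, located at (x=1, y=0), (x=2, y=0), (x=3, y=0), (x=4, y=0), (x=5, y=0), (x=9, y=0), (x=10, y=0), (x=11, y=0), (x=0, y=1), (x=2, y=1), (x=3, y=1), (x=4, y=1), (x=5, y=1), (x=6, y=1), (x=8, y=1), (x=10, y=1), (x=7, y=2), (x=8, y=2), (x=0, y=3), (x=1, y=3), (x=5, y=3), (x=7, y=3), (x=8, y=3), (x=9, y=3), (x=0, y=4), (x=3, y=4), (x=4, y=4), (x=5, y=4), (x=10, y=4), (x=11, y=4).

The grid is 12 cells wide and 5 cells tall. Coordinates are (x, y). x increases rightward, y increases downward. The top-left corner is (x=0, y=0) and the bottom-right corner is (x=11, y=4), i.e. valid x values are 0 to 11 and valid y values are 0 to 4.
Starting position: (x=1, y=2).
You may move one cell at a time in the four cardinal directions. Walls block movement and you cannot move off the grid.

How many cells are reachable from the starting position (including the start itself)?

Answer: Reachable cells: 18

Derivation:
BFS flood-fill from (x=1, y=2):
  Distance 0: (x=1, y=2)
  Distance 1: (x=1, y=1), (x=0, y=2), (x=2, y=2)
  Distance 2: (x=3, y=2), (x=2, y=3)
  Distance 3: (x=4, y=2), (x=3, y=3), (x=2, y=4)
  Distance 4: (x=5, y=2), (x=4, y=3), (x=1, y=4)
  Distance 5: (x=6, y=2)
  Distance 6: (x=6, y=3)
  Distance 7: (x=6, y=4)
  Distance 8: (x=7, y=4)
  Distance 9: (x=8, y=4)
  Distance 10: (x=9, y=4)
Total reachable: 18 (grid has 30 open cells total)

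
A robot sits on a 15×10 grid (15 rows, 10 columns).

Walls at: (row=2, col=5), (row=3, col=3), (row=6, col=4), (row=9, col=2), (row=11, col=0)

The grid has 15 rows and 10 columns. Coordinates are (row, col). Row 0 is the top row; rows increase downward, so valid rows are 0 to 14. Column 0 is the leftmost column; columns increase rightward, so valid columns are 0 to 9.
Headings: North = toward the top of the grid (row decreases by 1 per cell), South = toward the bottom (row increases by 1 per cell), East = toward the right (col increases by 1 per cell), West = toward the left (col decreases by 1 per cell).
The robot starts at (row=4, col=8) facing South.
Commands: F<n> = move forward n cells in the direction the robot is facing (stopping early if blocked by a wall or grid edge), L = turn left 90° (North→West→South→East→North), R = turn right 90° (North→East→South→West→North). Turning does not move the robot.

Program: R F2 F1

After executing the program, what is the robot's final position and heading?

Start: (row=4, col=8), facing South
  R: turn right, now facing West
  F2: move forward 2, now at (row=4, col=6)
  F1: move forward 1, now at (row=4, col=5)
Final: (row=4, col=5), facing West

Answer: Final position: (row=4, col=5), facing West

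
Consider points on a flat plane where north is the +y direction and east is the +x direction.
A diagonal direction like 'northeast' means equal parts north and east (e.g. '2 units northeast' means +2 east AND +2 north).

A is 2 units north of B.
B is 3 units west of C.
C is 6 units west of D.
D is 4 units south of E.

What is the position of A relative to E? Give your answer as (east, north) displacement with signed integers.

Place E at the origin (east=0, north=0).
  D is 4 units south of E: delta (east=+0, north=-4); D at (east=0, north=-4).
  C is 6 units west of D: delta (east=-6, north=+0); C at (east=-6, north=-4).
  B is 3 units west of C: delta (east=-3, north=+0); B at (east=-9, north=-4).
  A is 2 units north of B: delta (east=+0, north=+2); A at (east=-9, north=-2).
Therefore A relative to E: (east=-9, north=-2).

Answer: A is at (east=-9, north=-2) relative to E.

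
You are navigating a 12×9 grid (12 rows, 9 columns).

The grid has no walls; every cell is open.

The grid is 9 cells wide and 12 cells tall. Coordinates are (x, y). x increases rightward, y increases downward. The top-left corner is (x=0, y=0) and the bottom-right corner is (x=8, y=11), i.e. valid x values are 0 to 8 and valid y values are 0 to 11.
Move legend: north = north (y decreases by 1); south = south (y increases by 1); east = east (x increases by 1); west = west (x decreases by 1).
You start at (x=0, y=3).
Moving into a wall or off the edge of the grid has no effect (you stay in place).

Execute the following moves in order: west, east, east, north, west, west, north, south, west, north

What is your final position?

Start: (x=0, y=3)
  west (west): blocked, stay at (x=0, y=3)
  east (east): (x=0, y=3) -> (x=1, y=3)
  east (east): (x=1, y=3) -> (x=2, y=3)
  north (north): (x=2, y=3) -> (x=2, y=2)
  west (west): (x=2, y=2) -> (x=1, y=2)
  west (west): (x=1, y=2) -> (x=0, y=2)
  north (north): (x=0, y=2) -> (x=0, y=1)
  south (south): (x=0, y=1) -> (x=0, y=2)
  west (west): blocked, stay at (x=0, y=2)
  north (north): (x=0, y=2) -> (x=0, y=1)
Final: (x=0, y=1)

Answer: Final position: (x=0, y=1)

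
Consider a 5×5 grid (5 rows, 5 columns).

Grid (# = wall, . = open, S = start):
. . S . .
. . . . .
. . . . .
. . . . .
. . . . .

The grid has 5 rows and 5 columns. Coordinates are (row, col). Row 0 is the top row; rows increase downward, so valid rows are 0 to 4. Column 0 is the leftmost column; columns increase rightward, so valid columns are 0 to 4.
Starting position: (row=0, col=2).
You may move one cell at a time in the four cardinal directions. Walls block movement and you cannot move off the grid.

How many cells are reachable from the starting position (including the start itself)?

Answer: Reachable cells: 25

Derivation:
BFS flood-fill from (row=0, col=2):
  Distance 0: (row=0, col=2)
  Distance 1: (row=0, col=1), (row=0, col=3), (row=1, col=2)
  Distance 2: (row=0, col=0), (row=0, col=4), (row=1, col=1), (row=1, col=3), (row=2, col=2)
  Distance 3: (row=1, col=0), (row=1, col=4), (row=2, col=1), (row=2, col=3), (row=3, col=2)
  Distance 4: (row=2, col=0), (row=2, col=4), (row=3, col=1), (row=3, col=3), (row=4, col=2)
  Distance 5: (row=3, col=0), (row=3, col=4), (row=4, col=1), (row=4, col=3)
  Distance 6: (row=4, col=0), (row=4, col=4)
Total reachable: 25 (grid has 25 open cells total)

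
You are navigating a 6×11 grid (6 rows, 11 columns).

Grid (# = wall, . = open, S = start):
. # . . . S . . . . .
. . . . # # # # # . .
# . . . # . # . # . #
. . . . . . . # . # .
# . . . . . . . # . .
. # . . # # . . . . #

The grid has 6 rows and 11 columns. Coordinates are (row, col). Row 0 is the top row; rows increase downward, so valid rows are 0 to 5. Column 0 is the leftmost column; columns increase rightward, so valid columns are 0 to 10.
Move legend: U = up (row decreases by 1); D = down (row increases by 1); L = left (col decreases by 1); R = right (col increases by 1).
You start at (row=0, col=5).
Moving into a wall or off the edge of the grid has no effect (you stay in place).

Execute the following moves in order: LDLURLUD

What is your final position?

Answer: Final position: (row=1, col=3)

Derivation:
Start: (row=0, col=5)
  L (left): (row=0, col=5) -> (row=0, col=4)
  D (down): blocked, stay at (row=0, col=4)
  L (left): (row=0, col=4) -> (row=0, col=3)
  U (up): blocked, stay at (row=0, col=3)
  R (right): (row=0, col=3) -> (row=0, col=4)
  L (left): (row=0, col=4) -> (row=0, col=3)
  U (up): blocked, stay at (row=0, col=3)
  D (down): (row=0, col=3) -> (row=1, col=3)
Final: (row=1, col=3)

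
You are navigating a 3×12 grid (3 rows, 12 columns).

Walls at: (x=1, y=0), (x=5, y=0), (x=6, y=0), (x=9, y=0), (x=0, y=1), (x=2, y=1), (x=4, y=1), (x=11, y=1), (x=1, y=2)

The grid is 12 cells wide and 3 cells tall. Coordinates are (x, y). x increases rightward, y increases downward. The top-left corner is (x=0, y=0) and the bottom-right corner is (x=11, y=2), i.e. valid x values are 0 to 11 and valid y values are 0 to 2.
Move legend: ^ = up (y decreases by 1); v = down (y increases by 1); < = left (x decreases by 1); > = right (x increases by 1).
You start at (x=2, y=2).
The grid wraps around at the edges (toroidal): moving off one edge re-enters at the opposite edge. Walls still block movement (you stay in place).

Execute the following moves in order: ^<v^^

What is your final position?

Answer: Final position: (x=2, y=2)

Derivation:
Start: (x=2, y=2)
  ^ (up): blocked, stay at (x=2, y=2)
  < (left): blocked, stay at (x=2, y=2)
  v (down): (x=2, y=2) -> (x=2, y=0)
  ^ (up): (x=2, y=0) -> (x=2, y=2)
  ^ (up): blocked, stay at (x=2, y=2)
Final: (x=2, y=2)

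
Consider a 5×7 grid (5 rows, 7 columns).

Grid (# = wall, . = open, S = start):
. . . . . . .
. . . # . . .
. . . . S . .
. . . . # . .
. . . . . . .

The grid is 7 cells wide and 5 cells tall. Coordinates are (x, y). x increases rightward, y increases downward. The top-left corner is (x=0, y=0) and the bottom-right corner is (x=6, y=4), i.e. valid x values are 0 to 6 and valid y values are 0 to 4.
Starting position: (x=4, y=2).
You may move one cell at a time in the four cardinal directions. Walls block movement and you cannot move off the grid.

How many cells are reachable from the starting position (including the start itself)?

Answer: Reachable cells: 33

Derivation:
BFS flood-fill from (x=4, y=2):
  Distance 0: (x=4, y=2)
  Distance 1: (x=4, y=1), (x=3, y=2), (x=5, y=2)
  Distance 2: (x=4, y=0), (x=5, y=1), (x=2, y=2), (x=6, y=2), (x=3, y=3), (x=5, y=3)
  Distance 3: (x=3, y=0), (x=5, y=0), (x=2, y=1), (x=6, y=1), (x=1, y=2), (x=2, y=3), (x=6, y=3), (x=3, y=4), (x=5, y=4)
  Distance 4: (x=2, y=0), (x=6, y=0), (x=1, y=1), (x=0, y=2), (x=1, y=3), (x=2, y=4), (x=4, y=4), (x=6, y=4)
  Distance 5: (x=1, y=0), (x=0, y=1), (x=0, y=3), (x=1, y=4)
  Distance 6: (x=0, y=0), (x=0, y=4)
Total reachable: 33 (grid has 33 open cells total)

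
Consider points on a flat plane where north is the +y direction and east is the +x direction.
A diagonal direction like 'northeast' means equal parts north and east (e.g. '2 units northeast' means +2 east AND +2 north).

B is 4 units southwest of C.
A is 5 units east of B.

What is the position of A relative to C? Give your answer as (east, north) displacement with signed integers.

Answer: A is at (east=1, north=-4) relative to C.

Derivation:
Place C at the origin (east=0, north=0).
  B is 4 units southwest of C: delta (east=-4, north=-4); B at (east=-4, north=-4).
  A is 5 units east of B: delta (east=+5, north=+0); A at (east=1, north=-4).
Therefore A relative to C: (east=1, north=-4).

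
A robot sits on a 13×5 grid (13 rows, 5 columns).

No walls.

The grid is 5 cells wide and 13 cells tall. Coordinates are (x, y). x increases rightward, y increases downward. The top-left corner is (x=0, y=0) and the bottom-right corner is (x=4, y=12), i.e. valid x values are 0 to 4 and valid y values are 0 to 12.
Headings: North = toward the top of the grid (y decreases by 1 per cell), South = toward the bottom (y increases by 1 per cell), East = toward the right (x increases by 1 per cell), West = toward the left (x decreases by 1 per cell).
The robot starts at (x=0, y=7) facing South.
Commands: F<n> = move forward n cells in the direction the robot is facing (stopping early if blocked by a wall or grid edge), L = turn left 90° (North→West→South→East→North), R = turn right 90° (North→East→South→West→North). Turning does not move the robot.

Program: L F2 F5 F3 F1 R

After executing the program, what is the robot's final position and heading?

Answer: Final position: (x=4, y=7), facing South

Derivation:
Start: (x=0, y=7), facing South
  L: turn left, now facing East
  F2: move forward 2, now at (x=2, y=7)
  F5: move forward 2/5 (blocked), now at (x=4, y=7)
  F3: move forward 0/3 (blocked), now at (x=4, y=7)
  F1: move forward 0/1 (blocked), now at (x=4, y=7)
  R: turn right, now facing South
Final: (x=4, y=7), facing South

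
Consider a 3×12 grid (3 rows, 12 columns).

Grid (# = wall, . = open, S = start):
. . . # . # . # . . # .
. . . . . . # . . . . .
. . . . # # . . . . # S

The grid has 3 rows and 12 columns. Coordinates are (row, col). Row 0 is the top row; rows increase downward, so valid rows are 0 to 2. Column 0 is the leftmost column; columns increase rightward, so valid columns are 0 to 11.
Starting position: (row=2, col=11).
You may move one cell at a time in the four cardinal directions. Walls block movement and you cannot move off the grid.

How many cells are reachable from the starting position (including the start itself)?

Answer: Reachable cells: 13

Derivation:
BFS flood-fill from (row=2, col=11):
  Distance 0: (row=2, col=11)
  Distance 1: (row=1, col=11)
  Distance 2: (row=0, col=11), (row=1, col=10)
  Distance 3: (row=1, col=9)
  Distance 4: (row=0, col=9), (row=1, col=8), (row=2, col=9)
  Distance 5: (row=0, col=8), (row=1, col=7), (row=2, col=8)
  Distance 6: (row=2, col=7)
  Distance 7: (row=2, col=6)
Total reachable: 13 (grid has 28 open cells total)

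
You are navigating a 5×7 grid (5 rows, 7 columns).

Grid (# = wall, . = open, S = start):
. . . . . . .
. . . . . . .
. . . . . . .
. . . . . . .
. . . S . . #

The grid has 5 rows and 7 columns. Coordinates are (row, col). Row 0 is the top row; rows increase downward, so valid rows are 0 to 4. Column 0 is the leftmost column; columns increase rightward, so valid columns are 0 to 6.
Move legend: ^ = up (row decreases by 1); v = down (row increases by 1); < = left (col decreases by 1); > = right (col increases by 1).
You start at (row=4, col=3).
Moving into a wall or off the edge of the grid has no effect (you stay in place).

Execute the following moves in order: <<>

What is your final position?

Answer: Final position: (row=4, col=2)

Derivation:
Start: (row=4, col=3)
  < (left): (row=4, col=3) -> (row=4, col=2)
  < (left): (row=4, col=2) -> (row=4, col=1)
  > (right): (row=4, col=1) -> (row=4, col=2)
Final: (row=4, col=2)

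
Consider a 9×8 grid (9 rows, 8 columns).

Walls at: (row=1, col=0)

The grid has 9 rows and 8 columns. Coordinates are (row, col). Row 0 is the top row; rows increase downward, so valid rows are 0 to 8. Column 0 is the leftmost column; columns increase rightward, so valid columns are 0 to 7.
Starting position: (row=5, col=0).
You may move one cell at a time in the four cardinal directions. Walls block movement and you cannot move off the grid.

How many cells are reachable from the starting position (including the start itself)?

Answer: Reachable cells: 71

Derivation:
BFS flood-fill from (row=5, col=0):
  Distance 0: (row=5, col=0)
  Distance 1: (row=4, col=0), (row=5, col=1), (row=6, col=0)
  Distance 2: (row=3, col=0), (row=4, col=1), (row=5, col=2), (row=6, col=1), (row=7, col=0)
  Distance 3: (row=2, col=0), (row=3, col=1), (row=4, col=2), (row=5, col=3), (row=6, col=2), (row=7, col=1), (row=8, col=0)
  Distance 4: (row=2, col=1), (row=3, col=2), (row=4, col=3), (row=5, col=4), (row=6, col=3), (row=7, col=2), (row=8, col=1)
  Distance 5: (row=1, col=1), (row=2, col=2), (row=3, col=3), (row=4, col=4), (row=5, col=5), (row=6, col=4), (row=7, col=3), (row=8, col=2)
  Distance 6: (row=0, col=1), (row=1, col=2), (row=2, col=3), (row=3, col=4), (row=4, col=5), (row=5, col=6), (row=6, col=5), (row=7, col=4), (row=8, col=3)
  Distance 7: (row=0, col=0), (row=0, col=2), (row=1, col=3), (row=2, col=4), (row=3, col=5), (row=4, col=6), (row=5, col=7), (row=6, col=6), (row=7, col=5), (row=8, col=4)
  Distance 8: (row=0, col=3), (row=1, col=4), (row=2, col=5), (row=3, col=6), (row=4, col=7), (row=6, col=7), (row=7, col=6), (row=8, col=5)
  Distance 9: (row=0, col=4), (row=1, col=5), (row=2, col=6), (row=3, col=7), (row=7, col=7), (row=8, col=6)
  Distance 10: (row=0, col=5), (row=1, col=6), (row=2, col=7), (row=8, col=7)
  Distance 11: (row=0, col=6), (row=1, col=7)
  Distance 12: (row=0, col=7)
Total reachable: 71 (grid has 71 open cells total)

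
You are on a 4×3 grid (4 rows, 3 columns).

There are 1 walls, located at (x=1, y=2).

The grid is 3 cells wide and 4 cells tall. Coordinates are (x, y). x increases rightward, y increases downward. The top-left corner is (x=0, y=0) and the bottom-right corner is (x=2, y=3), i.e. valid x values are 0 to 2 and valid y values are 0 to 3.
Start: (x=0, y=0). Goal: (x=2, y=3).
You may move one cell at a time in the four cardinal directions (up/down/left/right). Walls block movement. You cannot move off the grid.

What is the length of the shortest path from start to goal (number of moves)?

BFS from (x=0, y=0) until reaching (x=2, y=3):
  Distance 0: (x=0, y=0)
  Distance 1: (x=1, y=0), (x=0, y=1)
  Distance 2: (x=2, y=0), (x=1, y=1), (x=0, y=2)
  Distance 3: (x=2, y=1), (x=0, y=3)
  Distance 4: (x=2, y=2), (x=1, y=3)
  Distance 5: (x=2, y=3)  <- goal reached here
One shortest path (5 moves): (x=0, y=0) -> (x=1, y=0) -> (x=2, y=0) -> (x=2, y=1) -> (x=2, y=2) -> (x=2, y=3)

Answer: Shortest path length: 5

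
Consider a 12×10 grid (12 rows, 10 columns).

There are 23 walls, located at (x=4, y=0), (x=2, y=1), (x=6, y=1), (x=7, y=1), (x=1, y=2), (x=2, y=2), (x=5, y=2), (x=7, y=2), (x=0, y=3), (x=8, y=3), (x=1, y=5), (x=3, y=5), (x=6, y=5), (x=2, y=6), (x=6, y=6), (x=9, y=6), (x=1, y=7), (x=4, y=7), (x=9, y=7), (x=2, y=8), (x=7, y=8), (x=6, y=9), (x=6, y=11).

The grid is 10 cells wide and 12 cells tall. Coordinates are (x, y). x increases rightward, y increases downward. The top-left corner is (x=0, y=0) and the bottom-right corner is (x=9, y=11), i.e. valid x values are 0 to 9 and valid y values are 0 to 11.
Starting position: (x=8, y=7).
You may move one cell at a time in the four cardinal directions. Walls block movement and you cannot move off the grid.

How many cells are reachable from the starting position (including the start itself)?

Answer: Reachable cells: 97

Derivation:
BFS flood-fill from (x=8, y=7):
  Distance 0: (x=8, y=7)
  Distance 1: (x=8, y=6), (x=7, y=7), (x=8, y=8)
  Distance 2: (x=8, y=5), (x=7, y=6), (x=6, y=7), (x=9, y=8), (x=8, y=9)
  Distance 3: (x=8, y=4), (x=7, y=5), (x=9, y=5), (x=5, y=7), (x=6, y=8), (x=7, y=9), (x=9, y=9), (x=8, y=10)
  Distance 4: (x=7, y=4), (x=9, y=4), (x=5, y=6), (x=5, y=8), (x=7, y=10), (x=9, y=10), (x=8, y=11)
  Distance 5: (x=7, y=3), (x=9, y=3), (x=6, y=4), (x=5, y=5), (x=4, y=6), (x=4, y=8), (x=5, y=9), (x=6, y=10), (x=7, y=11), (x=9, y=11)
  Distance 6: (x=9, y=2), (x=6, y=3), (x=5, y=4), (x=4, y=5), (x=3, y=6), (x=3, y=8), (x=4, y=9), (x=5, y=10)
  Distance 7: (x=9, y=1), (x=6, y=2), (x=8, y=2), (x=5, y=3), (x=4, y=4), (x=3, y=7), (x=3, y=9), (x=4, y=10), (x=5, y=11)
  Distance 8: (x=9, y=0), (x=8, y=1), (x=4, y=3), (x=3, y=4), (x=2, y=7), (x=2, y=9), (x=3, y=10), (x=4, y=11)
  Distance 9: (x=8, y=0), (x=4, y=2), (x=3, y=3), (x=2, y=4), (x=1, y=9), (x=2, y=10), (x=3, y=11)
  Distance 10: (x=7, y=0), (x=4, y=1), (x=3, y=2), (x=2, y=3), (x=1, y=4), (x=2, y=5), (x=1, y=8), (x=0, y=9), (x=1, y=10), (x=2, y=11)
  Distance 11: (x=6, y=0), (x=3, y=1), (x=5, y=1), (x=1, y=3), (x=0, y=4), (x=0, y=8), (x=0, y=10), (x=1, y=11)
  Distance 12: (x=3, y=0), (x=5, y=0), (x=0, y=5), (x=0, y=7), (x=0, y=11)
  Distance 13: (x=2, y=0), (x=0, y=6)
  Distance 14: (x=1, y=0), (x=1, y=6)
  Distance 15: (x=0, y=0), (x=1, y=1)
  Distance 16: (x=0, y=1)
  Distance 17: (x=0, y=2)
Total reachable: 97 (grid has 97 open cells total)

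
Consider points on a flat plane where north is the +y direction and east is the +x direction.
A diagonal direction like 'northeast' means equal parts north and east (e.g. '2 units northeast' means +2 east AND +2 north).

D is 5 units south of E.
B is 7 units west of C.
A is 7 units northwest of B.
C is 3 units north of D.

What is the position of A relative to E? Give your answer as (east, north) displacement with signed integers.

Answer: A is at (east=-14, north=5) relative to E.

Derivation:
Place E at the origin (east=0, north=0).
  D is 5 units south of E: delta (east=+0, north=-5); D at (east=0, north=-5).
  C is 3 units north of D: delta (east=+0, north=+3); C at (east=0, north=-2).
  B is 7 units west of C: delta (east=-7, north=+0); B at (east=-7, north=-2).
  A is 7 units northwest of B: delta (east=-7, north=+7); A at (east=-14, north=5).
Therefore A relative to E: (east=-14, north=5).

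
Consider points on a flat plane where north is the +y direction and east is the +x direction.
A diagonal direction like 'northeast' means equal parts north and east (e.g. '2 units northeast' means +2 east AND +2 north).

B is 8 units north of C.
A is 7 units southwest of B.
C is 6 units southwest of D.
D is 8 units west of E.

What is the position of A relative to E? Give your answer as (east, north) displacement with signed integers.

Answer: A is at (east=-21, north=-5) relative to E.

Derivation:
Place E at the origin (east=0, north=0).
  D is 8 units west of E: delta (east=-8, north=+0); D at (east=-8, north=0).
  C is 6 units southwest of D: delta (east=-6, north=-6); C at (east=-14, north=-6).
  B is 8 units north of C: delta (east=+0, north=+8); B at (east=-14, north=2).
  A is 7 units southwest of B: delta (east=-7, north=-7); A at (east=-21, north=-5).
Therefore A relative to E: (east=-21, north=-5).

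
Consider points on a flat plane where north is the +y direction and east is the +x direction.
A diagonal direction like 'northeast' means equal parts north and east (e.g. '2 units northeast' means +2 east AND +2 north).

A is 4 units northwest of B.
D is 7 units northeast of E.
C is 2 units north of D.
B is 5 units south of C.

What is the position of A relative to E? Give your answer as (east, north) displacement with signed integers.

Place E at the origin (east=0, north=0).
  D is 7 units northeast of E: delta (east=+7, north=+7); D at (east=7, north=7).
  C is 2 units north of D: delta (east=+0, north=+2); C at (east=7, north=9).
  B is 5 units south of C: delta (east=+0, north=-5); B at (east=7, north=4).
  A is 4 units northwest of B: delta (east=-4, north=+4); A at (east=3, north=8).
Therefore A relative to E: (east=3, north=8).

Answer: A is at (east=3, north=8) relative to E.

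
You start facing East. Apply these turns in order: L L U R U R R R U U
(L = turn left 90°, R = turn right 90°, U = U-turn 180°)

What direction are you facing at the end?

Start: East
  L (left (90° counter-clockwise)) -> North
  L (left (90° counter-clockwise)) -> West
  U (U-turn (180°)) -> East
  R (right (90° clockwise)) -> South
  U (U-turn (180°)) -> North
  R (right (90° clockwise)) -> East
  R (right (90° clockwise)) -> South
  R (right (90° clockwise)) -> West
  U (U-turn (180°)) -> East
  U (U-turn (180°)) -> West
Final: West

Answer: Final heading: West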